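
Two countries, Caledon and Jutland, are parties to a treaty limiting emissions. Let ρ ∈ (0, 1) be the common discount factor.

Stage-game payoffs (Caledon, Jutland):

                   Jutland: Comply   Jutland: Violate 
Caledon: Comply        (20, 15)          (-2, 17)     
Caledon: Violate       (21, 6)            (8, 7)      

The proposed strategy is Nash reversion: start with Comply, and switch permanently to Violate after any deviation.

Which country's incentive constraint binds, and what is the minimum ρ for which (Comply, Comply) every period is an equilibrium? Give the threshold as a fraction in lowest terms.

Jutland; ρ ≥ 1/5

Caledon: cooperation gives 20 each period; deviation gives 21 once then 8 forever.
  20/(1−ρ) ≥ 21 + 8ρ/(1−ρ) ⇒ ρ ≥ 1/13.
Jutland: cooperation gives 15 each period; deviation gives 17 once then 7 forever.
  ρ ≥ 2/10 = 1/5.
Both must hold, so the binding constraint is Jutland's: ρ ≥ 1/5.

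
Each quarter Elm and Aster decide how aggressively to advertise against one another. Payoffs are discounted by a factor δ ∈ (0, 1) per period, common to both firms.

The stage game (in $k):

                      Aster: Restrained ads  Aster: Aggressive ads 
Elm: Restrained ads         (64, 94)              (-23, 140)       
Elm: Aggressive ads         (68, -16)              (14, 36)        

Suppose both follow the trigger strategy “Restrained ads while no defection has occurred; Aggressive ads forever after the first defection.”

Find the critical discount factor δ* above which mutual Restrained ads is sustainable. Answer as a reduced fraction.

For Elm: deviation gain 68−64 = 4, per-period punishment loss 64−14 = 50. IC gives δ ≥ 4/54 = 2/27.
For Aster: gain 46, loss 58 per period, so δ ≥ 46/104 = 23/52.
The tighter constraint is Aster's, so cooperation needs δ ≥ 23/52.

23/52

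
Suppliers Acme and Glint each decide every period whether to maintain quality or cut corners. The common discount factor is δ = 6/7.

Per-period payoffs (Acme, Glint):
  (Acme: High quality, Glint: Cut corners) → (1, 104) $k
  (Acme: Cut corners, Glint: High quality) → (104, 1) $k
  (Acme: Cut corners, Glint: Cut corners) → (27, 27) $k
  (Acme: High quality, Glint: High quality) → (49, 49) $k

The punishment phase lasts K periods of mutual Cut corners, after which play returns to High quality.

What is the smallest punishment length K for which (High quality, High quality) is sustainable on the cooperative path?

Need Σ_{k=1}^{K} δ^k ≥ (104−49)/(49−27) = 2.5000 at δ = 6/7.
At K = 3 the sum is 2.2216 < 2.5000; at K = 4 it is 2.7613 ≥ 2.5000.
So the minimum punishment length is K = 4.

4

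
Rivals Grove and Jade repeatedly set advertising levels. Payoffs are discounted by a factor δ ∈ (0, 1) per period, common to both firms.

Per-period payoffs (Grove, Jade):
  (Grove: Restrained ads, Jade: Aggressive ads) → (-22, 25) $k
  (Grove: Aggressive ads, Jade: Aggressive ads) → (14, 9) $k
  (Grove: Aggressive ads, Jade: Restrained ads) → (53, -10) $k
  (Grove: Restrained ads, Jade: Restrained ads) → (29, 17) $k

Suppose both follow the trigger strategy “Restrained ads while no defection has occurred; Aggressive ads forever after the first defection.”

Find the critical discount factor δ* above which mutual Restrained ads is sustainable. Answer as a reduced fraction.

8/13

For Grove: deviation gain 53−29 = 24, per-period punishment loss 29−14 = 15. IC gives δ ≥ 24/39 = 8/13.
For Jade: gain 8, loss 8 per period, so δ ≥ 8/16 = 1/2.
The tighter constraint is Grove's, so cooperation needs δ ≥ 8/13.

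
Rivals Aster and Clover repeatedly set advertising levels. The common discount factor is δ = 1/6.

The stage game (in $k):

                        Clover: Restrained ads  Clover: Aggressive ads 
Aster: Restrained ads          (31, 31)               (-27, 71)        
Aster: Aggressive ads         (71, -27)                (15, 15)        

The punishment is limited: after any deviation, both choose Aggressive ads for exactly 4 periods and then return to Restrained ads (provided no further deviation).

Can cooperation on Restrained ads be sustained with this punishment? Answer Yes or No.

No

IC: δ+…+δ^4 ≥ (71−31)/(31−15) = 5/2.
At δ = 1/6: partial sum = 0.1998 < 2.5000. Cooperation not sustainable.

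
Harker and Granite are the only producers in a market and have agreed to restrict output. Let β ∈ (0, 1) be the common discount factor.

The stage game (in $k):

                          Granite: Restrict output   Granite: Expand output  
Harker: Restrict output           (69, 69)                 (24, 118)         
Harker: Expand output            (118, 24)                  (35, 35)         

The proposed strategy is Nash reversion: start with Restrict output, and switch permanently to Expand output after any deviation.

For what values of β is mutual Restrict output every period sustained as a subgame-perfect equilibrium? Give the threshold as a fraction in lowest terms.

49/83

69/(1−β) ≥ 118 + 35β/(1−β)
69 ≥ 118 − 83β
β ≥ 49/83.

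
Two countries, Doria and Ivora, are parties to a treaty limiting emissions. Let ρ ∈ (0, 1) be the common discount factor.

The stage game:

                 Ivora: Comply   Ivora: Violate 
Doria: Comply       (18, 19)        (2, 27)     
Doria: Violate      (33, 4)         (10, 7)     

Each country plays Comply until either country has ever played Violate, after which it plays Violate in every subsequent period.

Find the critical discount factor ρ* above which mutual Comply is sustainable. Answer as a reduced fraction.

For Doria: deviation gain 33−18 = 15, per-period punishment loss 18−10 = 8. IC gives ρ ≥ 15/23.
For Ivora: gain 8, loss 12 per period, so ρ ≥ 8/20 = 2/5.
The tighter constraint is Doria's, so cooperation needs ρ ≥ 15/23.

15/23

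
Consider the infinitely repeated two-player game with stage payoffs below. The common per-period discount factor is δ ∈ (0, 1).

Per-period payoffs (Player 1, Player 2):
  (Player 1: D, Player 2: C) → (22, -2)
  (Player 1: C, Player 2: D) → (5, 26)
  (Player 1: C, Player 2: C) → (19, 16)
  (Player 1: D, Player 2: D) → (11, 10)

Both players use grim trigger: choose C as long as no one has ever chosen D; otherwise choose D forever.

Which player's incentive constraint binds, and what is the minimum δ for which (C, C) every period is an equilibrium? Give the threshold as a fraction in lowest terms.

Player 1: cooperation gives 19 each period; deviation gives 22 once then 11 forever.
  19/(1−δ) ≥ 22 + 11δ/(1−δ) ⇒ δ ≥ 3/11.
Player 2: cooperation gives 16 each period; deviation gives 26 once then 10 forever.
  δ ≥ 10/16 = 5/8.
Both must hold, so the binding constraint is Player 2's: δ ≥ 5/8.

Player 2; δ ≥ 5/8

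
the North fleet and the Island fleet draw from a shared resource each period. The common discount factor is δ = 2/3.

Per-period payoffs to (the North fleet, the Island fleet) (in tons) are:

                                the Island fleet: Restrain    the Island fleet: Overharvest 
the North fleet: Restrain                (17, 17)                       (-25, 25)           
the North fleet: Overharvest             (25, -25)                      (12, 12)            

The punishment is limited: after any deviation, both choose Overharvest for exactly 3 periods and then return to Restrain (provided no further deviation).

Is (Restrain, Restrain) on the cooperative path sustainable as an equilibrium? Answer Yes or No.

A one-shot deviation gives 25 now, then 12 for 3 periods, then back to 17.
Gain from deviating: (25−17) today; loss: (17−12) in each of the next 3 periods.
No-deviation condition: (17−12)(δ+…+δ^3) ≥ 25−17, i.e. δ+…+δ^3 ≥ 8/5.
At δ = 2/3: δ+…+δ^3 = 1.4074 < 1.6000.
So cooperation is not sustainable.

No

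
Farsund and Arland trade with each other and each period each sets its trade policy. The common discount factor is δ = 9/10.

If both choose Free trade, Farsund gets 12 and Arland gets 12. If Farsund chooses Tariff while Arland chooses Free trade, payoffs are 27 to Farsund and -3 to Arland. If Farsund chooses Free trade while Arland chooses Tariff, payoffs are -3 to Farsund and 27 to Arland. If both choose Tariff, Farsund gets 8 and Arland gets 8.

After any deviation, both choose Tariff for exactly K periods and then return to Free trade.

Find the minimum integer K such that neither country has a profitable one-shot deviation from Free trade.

6

Need Σ_{k=1}^{K} δ^k ≥ (27−12)/(12−8) = 3.7500 at δ = 9/10.
At K = 5 the sum is 3.6856 < 3.7500; at K = 6 it is 4.2170 ≥ 3.7500.
So the minimum punishment length is K = 6.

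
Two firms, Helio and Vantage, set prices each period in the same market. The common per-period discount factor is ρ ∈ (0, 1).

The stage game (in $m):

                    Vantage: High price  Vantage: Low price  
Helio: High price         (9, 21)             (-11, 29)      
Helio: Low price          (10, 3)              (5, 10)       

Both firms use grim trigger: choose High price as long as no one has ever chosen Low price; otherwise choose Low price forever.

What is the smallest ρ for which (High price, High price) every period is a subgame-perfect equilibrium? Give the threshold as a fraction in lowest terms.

8/19

Helio: cooperation gives 9 each period; deviation gives 10 once then 5 forever.
  9/(1−ρ) ≥ 10 + 5ρ/(1−ρ) ⇒ ρ ≥ 1/5.
Vantage: cooperation gives 21 each period; deviation gives 29 once then 10 forever.
  ρ ≥ 8/19.
Both must hold, so the binding constraint is Vantage's: ρ ≥ 8/19.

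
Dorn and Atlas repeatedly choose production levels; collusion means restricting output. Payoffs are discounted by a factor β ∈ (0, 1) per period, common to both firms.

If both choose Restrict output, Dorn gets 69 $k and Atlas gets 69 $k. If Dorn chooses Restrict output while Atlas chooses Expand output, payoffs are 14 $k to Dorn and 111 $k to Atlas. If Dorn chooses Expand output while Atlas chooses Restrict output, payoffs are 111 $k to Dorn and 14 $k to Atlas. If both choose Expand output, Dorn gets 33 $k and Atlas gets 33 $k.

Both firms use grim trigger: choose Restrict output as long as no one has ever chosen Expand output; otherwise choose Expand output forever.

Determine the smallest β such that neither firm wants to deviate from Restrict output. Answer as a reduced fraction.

7/13

Under grim trigger the critical discount factor is (T−C)/(T−P) with T = 111, C = 69, P = 33.
β* = (111−69)/(111−33) = 42/78 = 7/13.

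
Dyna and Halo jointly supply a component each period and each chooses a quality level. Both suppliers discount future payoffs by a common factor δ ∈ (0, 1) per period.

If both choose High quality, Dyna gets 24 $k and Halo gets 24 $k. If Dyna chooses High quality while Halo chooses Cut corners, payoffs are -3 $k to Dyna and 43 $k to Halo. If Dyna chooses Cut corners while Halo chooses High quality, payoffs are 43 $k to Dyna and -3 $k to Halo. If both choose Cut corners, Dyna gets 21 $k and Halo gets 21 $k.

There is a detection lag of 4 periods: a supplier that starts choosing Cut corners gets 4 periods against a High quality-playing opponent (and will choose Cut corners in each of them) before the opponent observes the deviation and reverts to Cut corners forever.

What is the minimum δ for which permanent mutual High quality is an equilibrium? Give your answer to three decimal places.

The best deviation is to choose Cut corners for all 4 undetected periods, earning 43 each, then 21 forever once detected.
Deviation value: 43(1−δ^4)/(1−δ) + 21δ^4/(1−δ); cooperation value: 24/(1−δ).
IC: 24 ≥ 43(1−δ^4) + 21δ^4 = 43 − 22δ^4.
So δ^4 ≥ 19/22, giving δ ≥ (19/22)^(1/4) ≈ 0.964.

0.964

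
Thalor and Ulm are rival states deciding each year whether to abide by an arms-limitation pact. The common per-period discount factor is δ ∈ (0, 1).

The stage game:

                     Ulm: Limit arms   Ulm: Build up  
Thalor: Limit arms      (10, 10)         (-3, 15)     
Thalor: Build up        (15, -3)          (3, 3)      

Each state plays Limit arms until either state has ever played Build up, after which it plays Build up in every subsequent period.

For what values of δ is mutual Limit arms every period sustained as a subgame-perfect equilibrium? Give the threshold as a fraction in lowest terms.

5/12

Cooperation forever yields 10 each period: 10/(1−δ).
Deviating yields 15 once, then 3 forever: 15 + 3δ/(1−δ).
No profitable deviation requires 10/(1−δ) ≥ 15 + 3δ/(1−δ).
Multiplying by (1−δ): 10 ≥ 15(1−δ) + 3δ = 15 − 12δ.
So 12δ ≥ 5, i.e. δ ≥ 5/12.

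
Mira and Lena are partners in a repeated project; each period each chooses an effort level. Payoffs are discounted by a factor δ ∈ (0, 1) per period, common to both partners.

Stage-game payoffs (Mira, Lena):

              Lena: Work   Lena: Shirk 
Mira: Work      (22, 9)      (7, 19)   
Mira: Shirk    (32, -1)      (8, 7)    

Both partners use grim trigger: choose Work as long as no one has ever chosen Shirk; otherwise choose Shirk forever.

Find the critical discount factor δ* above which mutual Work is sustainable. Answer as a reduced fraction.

5/6

Mira's threshold: (32−22)/(32−8) = 5/12.
Lena's threshold: (19−9)/(19−7) = 5/6.
5/12 < 5/6, so Lena binds and δ* = 5/6.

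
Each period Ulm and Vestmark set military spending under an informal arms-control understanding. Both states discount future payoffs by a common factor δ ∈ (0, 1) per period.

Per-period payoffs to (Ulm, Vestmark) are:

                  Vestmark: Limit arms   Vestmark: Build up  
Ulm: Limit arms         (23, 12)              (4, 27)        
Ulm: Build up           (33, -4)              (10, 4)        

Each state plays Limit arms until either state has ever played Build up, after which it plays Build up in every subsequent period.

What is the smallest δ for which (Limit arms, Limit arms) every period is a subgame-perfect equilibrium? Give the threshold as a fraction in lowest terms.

15/23

For Ulm: deviation gain 33−23 = 10, per-period punishment loss 23−10 = 13. IC gives δ ≥ 10/23.
For Vestmark: gain 15, loss 8 per period, so δ ≥ 15/23.
The tighter constraint is Vestmark's, so cooperation needs δ ≥ 15/23.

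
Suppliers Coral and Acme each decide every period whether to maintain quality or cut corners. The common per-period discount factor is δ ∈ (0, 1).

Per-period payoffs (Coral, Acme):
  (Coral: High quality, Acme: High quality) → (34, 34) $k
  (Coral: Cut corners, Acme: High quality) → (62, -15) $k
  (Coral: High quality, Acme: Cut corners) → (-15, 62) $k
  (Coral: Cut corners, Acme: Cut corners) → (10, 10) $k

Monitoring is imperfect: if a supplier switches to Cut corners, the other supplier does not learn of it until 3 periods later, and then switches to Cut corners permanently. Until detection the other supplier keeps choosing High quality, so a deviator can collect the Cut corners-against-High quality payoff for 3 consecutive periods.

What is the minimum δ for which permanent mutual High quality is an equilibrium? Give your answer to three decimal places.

0.814

The best deviation is to choose Cut corners for all 3 undetected periods, earning 62 each, then 10 forever once detected.
Deviation value: 62(1−δ^3)/(1−δ) + 10δ^3/(1−δ); cooperation value: 34/(1−δ).
IC: 34 ≥ 62(1−δ^3) + 10δ^3 = 62 − 52δ^3.
So δ^3 ≥ 28/52 = 7/13, giving δ ≥ (7/13)^(1/3) ≈ 0.814.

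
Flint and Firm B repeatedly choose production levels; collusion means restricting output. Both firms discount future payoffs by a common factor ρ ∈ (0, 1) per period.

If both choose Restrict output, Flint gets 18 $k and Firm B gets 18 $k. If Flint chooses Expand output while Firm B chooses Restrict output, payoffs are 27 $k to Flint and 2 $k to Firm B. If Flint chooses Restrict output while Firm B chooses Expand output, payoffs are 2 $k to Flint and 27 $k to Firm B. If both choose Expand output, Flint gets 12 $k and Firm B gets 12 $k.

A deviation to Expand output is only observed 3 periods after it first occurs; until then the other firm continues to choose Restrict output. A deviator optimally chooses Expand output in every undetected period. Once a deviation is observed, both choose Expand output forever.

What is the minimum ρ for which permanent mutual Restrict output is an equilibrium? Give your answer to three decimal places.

0.843

Deviating for the 3 undetected periods gains 27−18 = 9 per period over cooperation, then loses 18−12 = 6 per period forever once punishment starts.
Gain: 9(1 + ρ + … + ρ^2); loss: 6·ρ^3/(1−ρ).
No profitable deviation ⇔ 9(1−ρ^3) ≤ 6·ρ^3, i.e. ρ^3 ≥ 9/(9+6) = 3/5.
Hence ρ ≥ (3/5)^(1/3) ≈ 0.843.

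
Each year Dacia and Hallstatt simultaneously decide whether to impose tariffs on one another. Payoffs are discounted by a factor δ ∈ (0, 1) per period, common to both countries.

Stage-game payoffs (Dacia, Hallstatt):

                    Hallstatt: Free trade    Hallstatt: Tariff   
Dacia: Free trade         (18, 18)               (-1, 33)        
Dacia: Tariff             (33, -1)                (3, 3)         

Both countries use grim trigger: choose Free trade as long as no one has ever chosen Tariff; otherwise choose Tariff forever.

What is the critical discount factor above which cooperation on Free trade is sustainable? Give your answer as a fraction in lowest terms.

Under grim trigger the critical discount factor is (T−C)/(T−P) with T = 33, C = 18, P = 3.
δ* = (33−18)/(33−3) = 15/30 = 1/2.

1/2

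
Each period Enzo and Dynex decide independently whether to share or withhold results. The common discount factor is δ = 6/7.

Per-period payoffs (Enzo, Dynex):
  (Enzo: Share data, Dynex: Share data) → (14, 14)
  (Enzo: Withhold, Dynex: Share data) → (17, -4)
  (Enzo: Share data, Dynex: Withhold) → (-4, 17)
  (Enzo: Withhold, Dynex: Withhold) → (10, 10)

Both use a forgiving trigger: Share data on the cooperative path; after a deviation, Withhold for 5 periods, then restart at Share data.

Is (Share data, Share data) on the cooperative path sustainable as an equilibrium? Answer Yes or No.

IC: δ+…+δ^5 ≥ (17−14)/(14−10) = 3/4.
At δ = 6/7: partial sum = 3.2240 ≥ 0.7500. Cooperation sustainable.

Yes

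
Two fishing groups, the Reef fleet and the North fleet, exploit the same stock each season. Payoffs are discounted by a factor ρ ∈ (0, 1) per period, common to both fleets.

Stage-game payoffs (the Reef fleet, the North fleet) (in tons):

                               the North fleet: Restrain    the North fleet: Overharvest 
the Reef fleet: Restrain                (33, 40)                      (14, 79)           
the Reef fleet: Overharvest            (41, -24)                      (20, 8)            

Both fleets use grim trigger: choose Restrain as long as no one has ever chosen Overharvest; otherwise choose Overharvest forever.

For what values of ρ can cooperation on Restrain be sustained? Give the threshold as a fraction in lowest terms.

For the Reef fleet: deviation gain 41−33 = 8, per-period punishment loss 33−20 = 13. IC gives ρ ≥ 8/21.
For the North fleet: gain 39, loss 32 per period, so ρ ≥ 39/71.
The tighter constraint is the North fleet's, so cooperation needs ρ ≥ 39/71.

39/71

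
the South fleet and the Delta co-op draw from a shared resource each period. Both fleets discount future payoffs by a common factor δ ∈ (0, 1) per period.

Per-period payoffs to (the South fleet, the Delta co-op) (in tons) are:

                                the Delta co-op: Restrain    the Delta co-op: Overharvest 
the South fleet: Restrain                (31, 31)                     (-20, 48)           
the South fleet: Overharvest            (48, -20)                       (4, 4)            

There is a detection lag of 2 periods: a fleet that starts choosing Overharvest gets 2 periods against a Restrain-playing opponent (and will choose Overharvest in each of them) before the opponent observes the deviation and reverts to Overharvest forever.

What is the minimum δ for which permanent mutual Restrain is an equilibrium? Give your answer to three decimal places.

0.622

Deviating for the 2 undetected periods gains 48−31 = 17 per period over cooperation, then loses 31−4 = 27 per period forever once punishment starts.
Gain: 17(1 + δ + … + δ^1); loss: 27·δ^2/(1−δ).
No profitable deviation ⇔ 17(1−δ^2) ≤ 27·δ^2, i.e. δ^2 ≥ 17/(17+27) = 17/44.
Hence δ ≥ (17/44)^(1/2) ≈ 0.622.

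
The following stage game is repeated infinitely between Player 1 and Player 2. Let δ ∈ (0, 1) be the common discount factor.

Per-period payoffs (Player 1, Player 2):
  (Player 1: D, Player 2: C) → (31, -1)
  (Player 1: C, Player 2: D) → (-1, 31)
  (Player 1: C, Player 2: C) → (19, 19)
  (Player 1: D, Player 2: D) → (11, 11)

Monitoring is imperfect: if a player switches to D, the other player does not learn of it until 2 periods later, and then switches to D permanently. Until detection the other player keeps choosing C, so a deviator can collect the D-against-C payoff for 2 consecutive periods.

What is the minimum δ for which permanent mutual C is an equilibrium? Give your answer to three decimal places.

0.775

Deviating for the 2 undetected periods gains 31−19 = 12 per period over cooperation, then loses 19−11 = 8 per period forever once punishment starts.
Gain: 12(1 + δ + … + δ^1); loss: 8·δ^2/(1−δ).
No profitable deviation ⇔ 12(1−δ^2) ≤ 8·δ^2, i.e. δ^2 ≥ 12/(12+8) = 3/5.
Hence δ ≥ (3/5)^(1/2) ≈ 0.775.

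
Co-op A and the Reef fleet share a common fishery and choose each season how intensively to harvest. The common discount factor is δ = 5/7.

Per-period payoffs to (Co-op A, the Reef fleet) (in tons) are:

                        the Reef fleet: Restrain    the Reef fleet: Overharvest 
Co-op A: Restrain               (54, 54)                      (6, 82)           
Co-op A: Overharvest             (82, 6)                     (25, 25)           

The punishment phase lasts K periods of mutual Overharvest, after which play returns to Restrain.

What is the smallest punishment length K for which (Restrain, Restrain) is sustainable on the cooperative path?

No profitable deviation requires (54−25)(δ+…+δ^K) ≥ 82−54, i.e. δ+…+δ^K ≥ 28/29 ≈ 0.9655.
With δ = 5/7, the partial sums are K=1: 0.7143, K=2: 1.2245.
K = 2 is the first length at which the sum reaches 0.9655.

2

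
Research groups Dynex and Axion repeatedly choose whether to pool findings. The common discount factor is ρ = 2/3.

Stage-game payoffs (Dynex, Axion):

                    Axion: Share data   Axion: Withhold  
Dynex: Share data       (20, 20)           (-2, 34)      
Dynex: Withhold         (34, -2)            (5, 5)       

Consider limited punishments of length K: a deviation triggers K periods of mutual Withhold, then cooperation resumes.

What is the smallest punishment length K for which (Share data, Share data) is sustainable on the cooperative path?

No profitable deviation requires (20−5)(ρ+…+ρ^K) ≥ 34−20, i.e. ρ+…+ρ^K ≥ 14/15 ≈ 0.9333.
With ρ = 2/3, the partial sums are K=1: 0.6667, K=2: 1.1111.
K = 2 is the first length at which the sum reaches 0.9333.

2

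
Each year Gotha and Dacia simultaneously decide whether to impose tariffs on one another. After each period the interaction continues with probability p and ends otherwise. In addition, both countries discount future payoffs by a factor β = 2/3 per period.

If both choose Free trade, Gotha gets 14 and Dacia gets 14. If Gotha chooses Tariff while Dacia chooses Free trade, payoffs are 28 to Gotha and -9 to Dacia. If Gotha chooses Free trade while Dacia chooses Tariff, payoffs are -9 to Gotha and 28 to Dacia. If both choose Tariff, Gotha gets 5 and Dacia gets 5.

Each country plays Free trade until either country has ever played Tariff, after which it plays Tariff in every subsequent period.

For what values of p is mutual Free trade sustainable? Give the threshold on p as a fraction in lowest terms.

21/23

Expected continuation weight on next period's payoff is β·p = 2/3·p, which plays the role of the discount factor.
Cooperation requires 2/3·p ≥ (28−14)/(28−5) = 14/23, hence p ≥ 21/23.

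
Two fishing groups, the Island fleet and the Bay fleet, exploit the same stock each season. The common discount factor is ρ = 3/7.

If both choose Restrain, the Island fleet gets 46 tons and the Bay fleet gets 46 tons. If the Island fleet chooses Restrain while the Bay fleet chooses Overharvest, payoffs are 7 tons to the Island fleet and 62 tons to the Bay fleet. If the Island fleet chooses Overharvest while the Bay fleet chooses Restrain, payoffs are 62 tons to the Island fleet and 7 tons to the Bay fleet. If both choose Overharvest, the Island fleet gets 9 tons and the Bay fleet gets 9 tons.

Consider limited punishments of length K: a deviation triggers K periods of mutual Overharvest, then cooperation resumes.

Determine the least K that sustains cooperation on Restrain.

2

IC: ρ(1−ρ^K)/(1−ρ) ≥ (62−46)/(46−9) = 16/37.
With ρ = 3/7: need 1 − ρ^K ≥ 16/37·(1−3/7)/(3/7), i.e. ρ^K ≤ 0.4234.
Since (3/7)^1 = 0.4286 and (3/7)^2 = 0.1837, the smallest such K is 2.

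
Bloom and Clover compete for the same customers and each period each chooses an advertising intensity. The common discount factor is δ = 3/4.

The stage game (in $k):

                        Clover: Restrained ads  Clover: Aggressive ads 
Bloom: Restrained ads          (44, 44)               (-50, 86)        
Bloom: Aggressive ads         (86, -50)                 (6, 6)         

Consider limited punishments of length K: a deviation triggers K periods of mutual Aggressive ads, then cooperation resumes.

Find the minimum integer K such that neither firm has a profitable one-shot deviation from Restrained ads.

No profitable deviation requires (44−6)(δ+…+δ^K) ≥ 86−44, i.e. δ+…+δ^K ≥ 21/19 ≈ 1.1053.
With δ = 3/4, the partial sums are K=1: 0.7500, K=2: 1.3125.
K = 2 is the first length at which the sum reaches 1.1053.

2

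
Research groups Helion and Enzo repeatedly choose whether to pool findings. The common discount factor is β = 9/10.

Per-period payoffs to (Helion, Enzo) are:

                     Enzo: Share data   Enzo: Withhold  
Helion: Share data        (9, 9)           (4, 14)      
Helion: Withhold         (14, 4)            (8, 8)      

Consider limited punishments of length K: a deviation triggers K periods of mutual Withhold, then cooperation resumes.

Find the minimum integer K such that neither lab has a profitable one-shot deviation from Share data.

IC: β(1−β^K)/(1−β) ≥ (14−9)/(9−8) = 5.
With β = 9/10: need 1 − β^K ≥ 5·(1−9/10)/(9/10), i.e. β^K ≤ 0.4444.
Since (9/10)^7 = 0.4783 and (9/10)^8 = 0.4305, the smallest such K is 8.

8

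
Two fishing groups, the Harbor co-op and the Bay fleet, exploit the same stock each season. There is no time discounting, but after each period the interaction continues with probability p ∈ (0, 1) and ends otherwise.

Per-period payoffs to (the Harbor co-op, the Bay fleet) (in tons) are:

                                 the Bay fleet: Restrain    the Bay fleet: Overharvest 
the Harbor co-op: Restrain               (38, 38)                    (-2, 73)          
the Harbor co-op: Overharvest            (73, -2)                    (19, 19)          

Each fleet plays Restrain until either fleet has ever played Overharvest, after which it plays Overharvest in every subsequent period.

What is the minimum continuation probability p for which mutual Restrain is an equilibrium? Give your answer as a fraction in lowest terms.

35/54

Expected cooperation value is 38 + p·38 + p²·38 + … = 38/(1−p); deviation gives 73 + p·19/(1−p).
38 ≥ 73(1−p) + 19p ⇒ 54p ≥ 35 ⇒ p ≥ 35/54.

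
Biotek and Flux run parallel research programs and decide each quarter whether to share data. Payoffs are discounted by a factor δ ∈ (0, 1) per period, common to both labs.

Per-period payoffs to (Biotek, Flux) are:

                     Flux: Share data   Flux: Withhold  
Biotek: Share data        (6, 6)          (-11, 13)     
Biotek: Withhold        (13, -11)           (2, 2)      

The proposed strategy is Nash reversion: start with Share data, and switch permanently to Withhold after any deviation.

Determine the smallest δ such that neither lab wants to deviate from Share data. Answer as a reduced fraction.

7/11

One-period gain from deviating is 13 − 6 = 7. The loss is 6 − 2 = 4 in every subsequent period, with present value 4·δ/(1−δ).
Deviation is unprofitable when 4·δ/(1−δ) ≥ 7, i.e. δ/(1−δ) ≥ 7/4.
Equivalently δ ≥ 7/(7+4) = 7/11.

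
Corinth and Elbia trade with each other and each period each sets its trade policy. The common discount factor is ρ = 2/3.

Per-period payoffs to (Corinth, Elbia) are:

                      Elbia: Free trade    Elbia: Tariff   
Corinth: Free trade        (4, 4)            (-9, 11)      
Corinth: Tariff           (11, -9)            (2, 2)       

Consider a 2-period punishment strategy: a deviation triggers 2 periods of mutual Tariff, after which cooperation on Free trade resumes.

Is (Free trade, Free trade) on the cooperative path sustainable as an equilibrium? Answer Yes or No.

A one-shot deviation gives 11 now, then 2 for 2 periods, then back to 4.
Gain from deviating: (11−4) today; loss: (4−2) in each of the next 2 periods.
No-deviation condition: (4−2)(ρ+…+ρ^2) ≥ 11−4, i.e. ρ+…+ρ^2 ≥ 7/2.
At ρ = 2/3: ρ+…+ρ^2 = 1.1111 < 3.5000.
So cooperation is not sustainable.

No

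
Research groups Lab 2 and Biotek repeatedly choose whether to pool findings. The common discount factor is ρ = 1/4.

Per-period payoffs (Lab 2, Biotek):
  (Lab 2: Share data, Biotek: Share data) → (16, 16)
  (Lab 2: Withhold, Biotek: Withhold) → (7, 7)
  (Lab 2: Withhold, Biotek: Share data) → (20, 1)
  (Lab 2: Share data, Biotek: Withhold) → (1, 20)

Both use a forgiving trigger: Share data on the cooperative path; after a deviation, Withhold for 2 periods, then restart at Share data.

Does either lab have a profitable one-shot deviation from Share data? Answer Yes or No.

Yes

Comparing payoff streams over the 3 periods until play realigns: cooperate → 16(1+ρ+…+ρ^2); deviate → 20 + 7(ρ+…+ρ^2).
Cooperation is sustained iff (16−7)(ρ+…+ρ^2) ≥ 20−16.
ρ+…+ρ^2 = 1/4·(1−(1/4)^2)/(1−1/4) = 0.3125, and (20−16)/(16−7) = 0.4444.
0.3125 < 0.4444, so cooperation is not sustainable.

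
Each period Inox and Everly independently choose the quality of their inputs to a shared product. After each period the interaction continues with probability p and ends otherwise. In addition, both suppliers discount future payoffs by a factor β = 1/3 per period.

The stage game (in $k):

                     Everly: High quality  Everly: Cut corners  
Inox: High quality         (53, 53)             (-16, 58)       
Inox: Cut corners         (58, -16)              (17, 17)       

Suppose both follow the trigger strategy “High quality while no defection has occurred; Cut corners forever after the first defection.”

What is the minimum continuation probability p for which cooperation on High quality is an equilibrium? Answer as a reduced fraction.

Expected continuation weight on next period's payoff is β·p = 1/3·p, which plays the role of the discount factor.
Cooperation requires 1/3·p ≥ (58−53)/(58−17) = 5/41, hence p ≥ 15/41.

15/41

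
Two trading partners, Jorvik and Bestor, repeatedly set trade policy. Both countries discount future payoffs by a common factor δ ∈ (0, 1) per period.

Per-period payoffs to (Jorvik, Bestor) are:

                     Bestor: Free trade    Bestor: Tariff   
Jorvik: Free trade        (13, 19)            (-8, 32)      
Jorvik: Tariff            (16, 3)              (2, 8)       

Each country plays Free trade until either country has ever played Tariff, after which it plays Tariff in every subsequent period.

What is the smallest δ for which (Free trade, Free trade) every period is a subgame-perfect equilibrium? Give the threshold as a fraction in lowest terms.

13/24

Jorvik: cooperation gives 13 each period; deviation gives 16 once then 2 forever.
  13/(1−δ) ≥ 16 + 2δ/(1−δ) ⇒ δ ≥ 3/14.
Bestor: cooperation gives 19 each period; deviation gives 32 once then 8 forever.
  δ ≥ 13/24.
Both must hold, so the binding constraint is Bestor's: δ ≥ 13/24.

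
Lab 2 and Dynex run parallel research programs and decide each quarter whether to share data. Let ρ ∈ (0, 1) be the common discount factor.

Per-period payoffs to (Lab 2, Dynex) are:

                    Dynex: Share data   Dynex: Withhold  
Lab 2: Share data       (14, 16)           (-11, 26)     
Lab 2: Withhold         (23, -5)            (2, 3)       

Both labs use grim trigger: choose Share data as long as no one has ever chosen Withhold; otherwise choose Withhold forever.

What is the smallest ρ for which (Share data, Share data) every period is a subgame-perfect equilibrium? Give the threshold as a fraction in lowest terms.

Lab 2: cooperation gives 14 each period; deviation gives 23 once then 2 forever.
  14/(1−ρ) ≥ 23 + 2ρ/(1−ρ) ⇒ ρ ≥ 9/21 = 3/7.
Dynex: cooperation gives 16 each period; deviation gives 26 once then 3 forever.
  ρ ≥ 10/23.
Both must hold, so the binding constraint is Dynex's: ρ ≥ 10/23.

10/23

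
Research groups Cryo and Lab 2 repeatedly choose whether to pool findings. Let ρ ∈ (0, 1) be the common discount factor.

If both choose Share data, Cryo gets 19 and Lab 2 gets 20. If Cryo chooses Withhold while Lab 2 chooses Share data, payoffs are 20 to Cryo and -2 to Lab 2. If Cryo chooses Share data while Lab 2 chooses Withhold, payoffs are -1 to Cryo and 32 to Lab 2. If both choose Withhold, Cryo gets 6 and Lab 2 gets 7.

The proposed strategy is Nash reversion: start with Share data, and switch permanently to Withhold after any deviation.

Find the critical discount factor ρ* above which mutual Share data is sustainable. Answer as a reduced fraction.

12/25

Cryo's threshold: (20−19)/(20−6) = 1/14.
Lab 2's threshold: (32−20)/(32−7) = 12/25.
1/14 < 12/25, so Lab 2 binds and ρ* = 12/25.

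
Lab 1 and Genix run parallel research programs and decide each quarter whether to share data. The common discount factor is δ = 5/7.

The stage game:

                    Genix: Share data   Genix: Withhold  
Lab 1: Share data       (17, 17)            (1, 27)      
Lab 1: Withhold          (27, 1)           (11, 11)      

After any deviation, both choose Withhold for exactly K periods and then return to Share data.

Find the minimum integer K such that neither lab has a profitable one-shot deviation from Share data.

Need Σ_{k=1}^{K} δ^k ≥ (27−17)/(17−11) = 1.6667 at δ = 5/7.
At K = 3 the sum is 1.5889 < 1.6667; at K = 4 it is 1.8492 ≥ 1.6667.
So the minimum punishment length is K = 4.

4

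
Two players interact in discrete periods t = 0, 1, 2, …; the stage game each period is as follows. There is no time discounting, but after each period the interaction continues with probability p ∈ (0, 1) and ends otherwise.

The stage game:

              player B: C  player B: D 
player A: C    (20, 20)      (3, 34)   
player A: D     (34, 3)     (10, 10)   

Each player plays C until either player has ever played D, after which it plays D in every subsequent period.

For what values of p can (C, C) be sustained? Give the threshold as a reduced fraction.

Expected cooperation value is 20 + p·20 + p²·20 + … = 20/(1−p); deviation gives 34 + p·10/(1−p).
20 ≥ 34(1−p) + 10p ⇒ 24p ≥ 14 ⇒ p ≥ 14/24 = 7/12.

7/12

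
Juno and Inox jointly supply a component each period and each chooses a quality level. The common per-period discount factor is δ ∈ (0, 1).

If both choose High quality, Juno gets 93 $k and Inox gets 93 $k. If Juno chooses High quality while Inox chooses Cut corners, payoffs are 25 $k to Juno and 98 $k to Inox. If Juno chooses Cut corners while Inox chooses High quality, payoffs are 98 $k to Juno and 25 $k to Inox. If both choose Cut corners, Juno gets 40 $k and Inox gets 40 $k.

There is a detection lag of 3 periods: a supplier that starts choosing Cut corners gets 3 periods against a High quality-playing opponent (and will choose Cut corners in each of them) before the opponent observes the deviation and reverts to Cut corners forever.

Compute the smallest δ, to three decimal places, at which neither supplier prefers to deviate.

Deviating for the 3 undetected periods gains 98−93 = 5 per period over cooperation, then loses 93−40 = 53 per period forever once punishment starts.
Gain: 5(1 + δ + … + δ^2); loss: 53·δ^3/(1−δ).
No profitable deviation ⇔ 5(1−δ^3) ≤ 53·δ^3, i.e. δ^3 ≥ 5/(5+53) = 5/58.
Hence δ ≥ (5/58)^(1/3) ≈ 0.442.

0.442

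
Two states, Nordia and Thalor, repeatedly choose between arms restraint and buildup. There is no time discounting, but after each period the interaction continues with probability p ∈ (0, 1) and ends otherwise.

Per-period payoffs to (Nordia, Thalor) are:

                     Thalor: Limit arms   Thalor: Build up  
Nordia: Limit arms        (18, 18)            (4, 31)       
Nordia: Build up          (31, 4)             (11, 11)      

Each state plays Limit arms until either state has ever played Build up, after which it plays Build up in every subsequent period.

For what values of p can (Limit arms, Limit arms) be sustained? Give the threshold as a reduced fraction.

13/20

With no time discounting, the continuation probability p plays the role of the discount factor.
Grim-trigger IC: 18/(1−p) ≥ 31 + 11p/(1−p) ⇒ p ≥ (31−18)/(31−11) = 13/20.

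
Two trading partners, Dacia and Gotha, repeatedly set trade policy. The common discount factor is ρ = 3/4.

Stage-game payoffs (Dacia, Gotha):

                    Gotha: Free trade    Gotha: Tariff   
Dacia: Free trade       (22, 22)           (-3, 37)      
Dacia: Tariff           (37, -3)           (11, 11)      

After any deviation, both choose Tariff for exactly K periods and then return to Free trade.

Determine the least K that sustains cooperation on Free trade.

3

IC: ρ(1−ρ^K)/(1−ρ) ≥ (37−22)/(22−11) = 15/11.
With ρ = 3/4: need 1 − ρ^K ≥ 15/11·(1−3/4)/(3/4), i.e. ρ^K ≤ 0.5455.
Since (3/4)^2 = 0.5625 and (3/4)^3 = 0.4219, the smallest such K is 3.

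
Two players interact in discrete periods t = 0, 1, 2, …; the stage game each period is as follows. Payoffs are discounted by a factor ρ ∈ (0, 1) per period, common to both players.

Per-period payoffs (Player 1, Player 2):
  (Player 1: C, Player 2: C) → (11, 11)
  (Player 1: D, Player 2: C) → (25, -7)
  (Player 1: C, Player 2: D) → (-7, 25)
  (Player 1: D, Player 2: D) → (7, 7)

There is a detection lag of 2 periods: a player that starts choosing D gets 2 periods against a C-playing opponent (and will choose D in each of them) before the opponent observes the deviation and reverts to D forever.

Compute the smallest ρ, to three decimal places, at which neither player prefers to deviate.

0.882

Deviating for the 2 undetected periods gains 25−11 = 14 per period over cooperation, then loses 11−7 = 4 per period forever once punishment starts.
Gain: 14(1 + ρ + … + ρ^1); loss: 4·ρ^2/(1−ρ).
No profitable deviation ⇔ 14(1−ρ^2) ≤ 4·ρ^2, i.e. ρ^2 ≥ 14/(14+4) = 7/9.
Hence ρ ≥ (7/9)^(1/2) ≈ 0.882.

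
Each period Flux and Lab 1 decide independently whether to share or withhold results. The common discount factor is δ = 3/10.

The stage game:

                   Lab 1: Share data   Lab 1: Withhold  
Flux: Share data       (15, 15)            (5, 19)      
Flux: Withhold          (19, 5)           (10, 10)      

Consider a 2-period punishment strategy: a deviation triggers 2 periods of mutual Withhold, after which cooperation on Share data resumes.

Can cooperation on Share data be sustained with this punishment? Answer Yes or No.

Comparing payoff streams over the 3 periods until play realigns: cooperate → 15(1+δ+…+δ^2); deviate → 19 + 10(δ+…+δ^2).
Cooperation is sustained iff (15−10)(δ+…+δ^2) ≥ 19−15.
δ+…+δ^2 = 3/10·(1−(3/10)^2)/(1−3/10) = 0.3900, and (19−15)/(15−10) = 0.8000.
0.3900 < 0.8000, so cooperation is not sustainable.

No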